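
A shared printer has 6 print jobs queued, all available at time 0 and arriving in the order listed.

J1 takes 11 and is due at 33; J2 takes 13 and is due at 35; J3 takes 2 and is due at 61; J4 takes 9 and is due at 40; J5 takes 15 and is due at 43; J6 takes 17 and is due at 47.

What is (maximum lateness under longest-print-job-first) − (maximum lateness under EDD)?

7

LPT (decreasing processing time): J6 J5 J2 J1 J4 J3.
J6: 0→17, due 47, lateness -30
J5: 17→32, due 43, lateness -11
J2: 32→45, due 35, lateness 10
J1: 45→56, due 33, lateness 23
J4: 56→65, due 40, lateness 25
J3: 65→67, due 61, lateness 6
Maximum = 25.
EDD (increasing due date): J1 J2 J4 J5 J6 J3.
J1: 0→11, due 33, lateness -22
J2: 11→24, due 35, lateness -11
J4: 24→33, due 40, lateness -7
J5: 33→48, due 43, lateness 5
J6: 48→65, due 47, lateness 18
J3: 65→67, due 61, lateness 6
Maximum = 18.
Difference = 25 − 18 = 7.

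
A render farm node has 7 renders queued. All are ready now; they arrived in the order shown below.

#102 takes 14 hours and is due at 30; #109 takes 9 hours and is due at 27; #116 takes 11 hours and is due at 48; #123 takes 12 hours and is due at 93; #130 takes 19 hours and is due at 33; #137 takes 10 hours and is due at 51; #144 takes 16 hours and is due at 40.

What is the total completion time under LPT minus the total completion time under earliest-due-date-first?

38

LPT (decreasing processing time): #130 #144 #102 #123 #116 #137 #109.
#130: 0→19
#144: 19→35
#102: 35→49
#123: 49→61
#116: 61→72
#137: 72→82
#109: 82→91
Sum = 19+35+49+61+72+82+91 = 409.
EDD (increasing due date): #109 #102 #130 #144 #116 #137 #123.
#109: 0→9
#102: 9→23
#130: 23→42
#144: 42→58
#116: 58→69
#137: 69→79
#123: 79→91
Sum = 9+23+42+58+69+79+91 = 371.
Difference = 409 − 371 = 38.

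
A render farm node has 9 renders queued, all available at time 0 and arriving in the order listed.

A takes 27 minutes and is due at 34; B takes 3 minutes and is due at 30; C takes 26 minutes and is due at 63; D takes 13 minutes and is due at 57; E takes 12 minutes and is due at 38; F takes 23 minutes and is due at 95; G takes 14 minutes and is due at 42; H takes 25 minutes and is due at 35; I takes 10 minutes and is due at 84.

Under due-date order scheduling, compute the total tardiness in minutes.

EDD (increasing due date): B A H E G D C I F.
B: 0→3, due 30, tardiness 0
A: 3→30, due 34, tardiness 0
H: 30→55, due 35, tardiness 20
E: 55→67, due 38, tardiness 29
G: 67→81, due 42, tardiness 39
D: 81→94, due 57, tardiness 37
C: 94→120, due 63, tardiness 57
I: 120→130, due 84, tardiness 46
F: 130→153, due 95, tardiness 58
Sum = 0+0+20+29+39+37+57+46+58 = 286.

286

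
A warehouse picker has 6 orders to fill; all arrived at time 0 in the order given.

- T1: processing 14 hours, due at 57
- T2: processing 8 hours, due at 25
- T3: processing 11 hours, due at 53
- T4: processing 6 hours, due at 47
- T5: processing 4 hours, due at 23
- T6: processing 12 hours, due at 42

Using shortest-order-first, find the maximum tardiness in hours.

SPT (increasing processing time): T5 T4 T2 T3 T6 T1.
T5: 0→4, due 23, tardiness 0
T4: 4→10, due 47, tardiness 0
T2: 10→18, due 25, tardiness 0
T3: 18→29, due 53, tardiness 0
T6: 29→41, due 42, tardiness 0
T1: 41→55, due 57, tardiness 0
Maximum = 0.

0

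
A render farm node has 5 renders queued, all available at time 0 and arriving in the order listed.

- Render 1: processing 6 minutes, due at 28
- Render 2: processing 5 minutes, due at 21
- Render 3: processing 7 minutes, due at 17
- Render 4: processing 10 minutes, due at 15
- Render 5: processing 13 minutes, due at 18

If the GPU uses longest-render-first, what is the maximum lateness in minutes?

LPT (decreasing processing time): Render 5 Render 4 Render 3 Render 1 Render 2.
Render 5: 0→13, due 18, lateness -5
Render 4: 13→23, due 15, lateness 8
Render 3: 23→30, due 17, lateness 13
Render 1: 30→36, due 28, lateness 8
Render 2: 36→41, due 21, lateness 20
Maximum = 20.

20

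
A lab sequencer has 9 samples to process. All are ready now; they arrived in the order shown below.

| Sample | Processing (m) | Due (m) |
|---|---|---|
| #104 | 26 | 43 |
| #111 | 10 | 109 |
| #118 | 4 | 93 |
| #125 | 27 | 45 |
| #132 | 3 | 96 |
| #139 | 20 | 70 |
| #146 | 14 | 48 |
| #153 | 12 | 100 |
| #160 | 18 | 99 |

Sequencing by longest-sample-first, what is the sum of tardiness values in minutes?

LPT (decreasing processing time): #125 #104 #139 #160 #146 #153 #111 #118 #132.
#125: 0→27, due 45, tardiness 0
#104: 27→53, due 43, tardiness 10
#139: 53→73, due 70, tardiness 3
#160: 73→91, due 99, tardiness 0
#146: 91→105, due 48, tardiness 57
#153: 105→117, due 100, tardiness 17
#111: 117→127, due 109, tardiness 18
#118: 127→131, due 93, tardiness 38
#132: 131→134, due 96, tardiness 38
Sum = 0+10+3+0+57+17+18+38+38 = 181.

181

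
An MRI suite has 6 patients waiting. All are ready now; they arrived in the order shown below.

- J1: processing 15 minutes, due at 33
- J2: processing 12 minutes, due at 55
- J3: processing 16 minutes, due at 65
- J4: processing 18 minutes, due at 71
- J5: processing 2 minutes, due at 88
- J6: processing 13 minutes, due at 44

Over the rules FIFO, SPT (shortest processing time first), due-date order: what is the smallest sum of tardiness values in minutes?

FIFO (arrival order): J1 J2 J3 J4 J5 J6.
J1: 0→15, due 33, tardiness 0
J2: 15→27, due 55, tardiness 0
J3: 27→43, due 65, tardiness 0
J4: 43→61, due 71, tardiness 0
J5: 61→63, due 88, tardiness 0
J6: 63→76, due 44, tardiness 32
Sum = 0+0+0+0+0+32 = 32.
SPT (increasing processing time): J5 J2 J6 J1 J3 J4.
J5: 0→2, due 88, tardiness 0
J2: 2→14, due 55, tardiness 0
J6: 14→27, due 44, tardiness 0
J1: 27→42, due 33, tardiness 9
J3: 42→58, due 65, tardiness 0
J4: 58→76, due 71, tardiness 5
Sum = 0+0+0+9+0+5 = 14.
EDD (increasing due date): J1 J6 J2 J3 J4 J5.
J1: 0→15, due 33, tardiness 0
J6: 15→28, due 44, tardiness 0
J2: 28→40, due 55, tardiness 0
J3: 40→56, due 65, tardiness 0
J4: 56→74, due 71, tardiness 3
J5: 74→76, due 88, tardiness 0
Sum = 0+0+0+0+3+0 = 3.
FIFO 32, SPT 14, EDD 3 → minimum 3.

3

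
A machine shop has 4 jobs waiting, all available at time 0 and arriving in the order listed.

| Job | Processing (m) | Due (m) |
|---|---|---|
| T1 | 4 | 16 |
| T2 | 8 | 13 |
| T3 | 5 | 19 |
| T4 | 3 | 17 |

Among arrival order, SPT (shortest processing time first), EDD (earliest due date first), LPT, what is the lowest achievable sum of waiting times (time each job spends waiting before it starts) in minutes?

FIFO (arrival order): T1 T2 T3 T4.
T1: waits 0, runs 0→4
T2: waits 4, runs 4→12
T3: waits 12, runs 12→17
T4: waits 17, runs 17→20
Sum = 0+4+12+17 = 33.
SPT (increasing processing time): T4 T1 T3 T2.
T4: waits 0, runs 0→3
T1: waits 3, runs 3→7
T3: waits 7, runs 7→12
T2: waits 12, runs 12→20
Sum = 0+3+7+12 = 22.
EDD (increasing due date): T2 T1 T4 T3.
T2: waits 0, runs 0→8
T1: waits 8, runs 8→12
T4: waits 12, runs 12→15
T3: waits 15, runs 15→20
Sum = 0+8+12+15 = 35.
LPT (decreasing processing time): T2 T3 T1 T4.
T2: waits 0, runs 0→8
T3: waits 8, runs 8→13
T1: waits 13, runs 13→17
T4: waits 17, runs 17→20
Sum = 0+8+13+17 = 38.
FIFO 33, SPT 22, EDD 35, LPT 38 → minimum 22.

22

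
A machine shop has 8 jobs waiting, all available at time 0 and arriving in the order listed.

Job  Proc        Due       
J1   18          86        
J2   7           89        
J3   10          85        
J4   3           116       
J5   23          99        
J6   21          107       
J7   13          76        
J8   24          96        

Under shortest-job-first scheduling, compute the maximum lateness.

SPT (increasing processing time): J4 J2 J3 J7 J1 J6 J5 J8.
J4: 0→3, due 116, lateness -113
J2: 3→10, due 89, lateness -79
J3: 10→20, due 85, lateness -65
J7: 20→33, due 76, lateness -43
J1: 33→51, due 86, lateness -35
J6: 51→72, due 107, lateness -35
J5: 72→95, due 99, lateness -4
J8: 95→119, due 96, lateness 23
Maximum = 23.

23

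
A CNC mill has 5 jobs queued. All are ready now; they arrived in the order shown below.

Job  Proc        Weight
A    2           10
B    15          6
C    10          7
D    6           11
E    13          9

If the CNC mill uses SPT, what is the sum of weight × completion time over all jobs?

789

SPT (increasing processing time): A D C E B.
A: finishes 2, weight 10, w·C = 20
D: finishes 8, weight 11, w·C = 88
C: finishes 18, weight 7, w·C = 126
E: finishes 31, weight 9, w·C = 279
B: finishes 46, weight 6, w·C = 276
Sum = 20+88+126+279+276 = 789.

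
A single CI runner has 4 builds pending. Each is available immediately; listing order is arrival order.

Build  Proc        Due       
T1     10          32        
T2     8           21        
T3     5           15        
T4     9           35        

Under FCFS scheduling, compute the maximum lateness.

8

FIFO (arrival order): T1 T2 T3 T4.
T1: 0→10, due 32, lateness -22
T2: 10→18, due 21, lateness -3
T3: 18→23, due 15, lateness 8
T4: 23→32, due 35, lateness -3
Maximum = 8.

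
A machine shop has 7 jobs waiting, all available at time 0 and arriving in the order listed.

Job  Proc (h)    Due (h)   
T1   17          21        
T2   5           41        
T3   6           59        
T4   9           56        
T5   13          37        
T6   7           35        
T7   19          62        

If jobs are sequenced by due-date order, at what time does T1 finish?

EDD (increasing due date): T1 T6 T5 T2 T4 T3 T7.
T1: 0→17

17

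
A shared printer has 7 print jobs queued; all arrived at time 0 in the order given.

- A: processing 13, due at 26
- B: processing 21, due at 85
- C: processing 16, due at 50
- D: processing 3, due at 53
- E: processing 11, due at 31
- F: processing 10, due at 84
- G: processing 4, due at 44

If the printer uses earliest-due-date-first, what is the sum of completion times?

291

EDD (increasing due date): A E G C D F B.
A: 0→13
E: 13→24
G: 24→28
C: 28→44
D: 44→47
F: 47→57
B: 57→78
Sum = 13+24+28+44+47+57+78 = 291.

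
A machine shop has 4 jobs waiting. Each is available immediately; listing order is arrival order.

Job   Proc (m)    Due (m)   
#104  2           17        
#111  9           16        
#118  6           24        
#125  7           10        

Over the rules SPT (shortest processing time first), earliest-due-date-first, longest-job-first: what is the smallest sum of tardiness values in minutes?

1

SPT (increasing processing time): #104 #118 #125 #111.
#104: 0→2, due 17, tardiness 0
#118: 2→8, due 24, tardiness 0
#125: 8→15, due 10, tardiness 5
#111: 15→24, due 16, tardiness 8
Sum = 0+0+5+8 = 13.
EDD (increasing due date): #125 #111 #104 #118.
#125: 0→7, due 10, tardiness 0
#111: 7→16, due 16, tardiness 0
#104: 16→18, due 17, tardiness 1
#118: 18→24, due 24, tardiness 0
Sum = 0+0+1+0 = 1.
LPT (decreasing processing time): #111 #125 #118 #104.
#111: 0→9, due 16, tardiness 0
#125: 9→16, due 10, tardiness 6
#118: 16→22, due 24, tardiness 0
#104: 22→24, due 17, tardiness 7
Sum = 0+6+0+7 = 13.
SPT 13, EDD 1, LPT 13 → minimum 1.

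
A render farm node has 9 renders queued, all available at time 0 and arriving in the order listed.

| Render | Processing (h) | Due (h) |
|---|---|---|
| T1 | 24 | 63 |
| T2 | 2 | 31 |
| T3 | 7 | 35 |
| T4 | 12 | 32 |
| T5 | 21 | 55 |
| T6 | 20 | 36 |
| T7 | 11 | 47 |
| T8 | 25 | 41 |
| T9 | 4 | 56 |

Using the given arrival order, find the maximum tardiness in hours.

FIFO (arrival order): T1 T2 T3 T4 T5 T6 T7 T8 T9.
T1: 0→24, due 63, tardiness 0
T2: 24→26, due 31, tardiness 0
T3: 26→33, due 35, tardiness 0
T4: 33→45, due 32, tardiness 13
T5: 45→66, due 55, tardiness 11
T6: 66→86, due 36, tardiness 50
T7: 86→97, due 47, tardiness 50
T8: 97→122, due 41, tardiness 81
T9: 122→126, due 56, tardiness 70
Maximum = 81.

81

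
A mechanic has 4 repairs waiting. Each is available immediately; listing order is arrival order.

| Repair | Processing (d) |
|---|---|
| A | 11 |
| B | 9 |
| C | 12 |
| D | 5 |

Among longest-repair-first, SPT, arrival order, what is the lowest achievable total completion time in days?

81

LPT (decreasing processing time): C A B D.
C: 0→12
A: 12→23
B: 23→32
D: 32→37
Sum = 12+23+32+37 = 104.
SPT (increasing processing time): D B A C.
D: 0→5
B: 5→14
A: 14→25
C: 25→37
Sum = 5+14+25+37 = 81.
FIFO (arrival order): A B C D.
A: 0→11
B: 11→20
C: 20→32
D: 32→37
Sum = 11+20+32+37 = 100.
LPT 104, SPT 81, FIFO 100 → minimum 81.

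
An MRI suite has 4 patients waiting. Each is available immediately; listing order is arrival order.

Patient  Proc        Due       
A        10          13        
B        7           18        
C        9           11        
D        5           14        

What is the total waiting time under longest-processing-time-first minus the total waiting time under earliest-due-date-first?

LPT (decreasing processing time): A C B D.
A: waits 0, runs 0→10
C: waits 10, runs 10→19
B: waits 19, runs 19→26
D: waits 26, runs 26→31
Sum = 0+10+19+26 = 55.
EDD (increasing due date): C A D B.
C: waits 0, runs 0→9
A: waits 9, runs 9→19
D: waits 19, runs 19→24
B: waits 24, runs 24→31
Sum = 0+9+19+24 = 52.
Difference = 55 − 52 = 3.

3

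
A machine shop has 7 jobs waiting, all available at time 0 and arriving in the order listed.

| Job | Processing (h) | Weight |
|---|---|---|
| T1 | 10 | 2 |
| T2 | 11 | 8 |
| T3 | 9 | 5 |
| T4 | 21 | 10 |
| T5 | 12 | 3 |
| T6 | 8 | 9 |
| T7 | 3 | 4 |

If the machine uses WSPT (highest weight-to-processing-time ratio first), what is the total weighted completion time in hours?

1302

WSPT (decreasing weight/processing-time ratio): T7 T6 T2 T3 T4 T5 T1.
T7: finishes 3, weight 4, w·C = 12
T6: finishes 11, weight 9, w·C = 99
T2: finishes 22, weight 8, w·C = 176
T3: finishes 31, weight 5, w·C = 155
T4: finishes 52, weight 10, w·C = 520
T5: finishes 64, weight 3, w·C = 192
T1: finishes 74, weight 2, w·C = 148
Sum = 12+99+176+155+520+192+148 = 1302.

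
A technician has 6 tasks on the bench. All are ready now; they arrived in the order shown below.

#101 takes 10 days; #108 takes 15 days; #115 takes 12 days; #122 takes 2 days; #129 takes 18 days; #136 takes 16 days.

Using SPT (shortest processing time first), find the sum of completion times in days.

SPT (increasing processing time): #122 #101 #115 #108 #136 #129.
#122: 0→2
#101: 2→12
#115: 12→24
#108: 24→39
#136: 39→55
#129: 55→73
Sum = 2+12+24+39+55+73 = 205.

205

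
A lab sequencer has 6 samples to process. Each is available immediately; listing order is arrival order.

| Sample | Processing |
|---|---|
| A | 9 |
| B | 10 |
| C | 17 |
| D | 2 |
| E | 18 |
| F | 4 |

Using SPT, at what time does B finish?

SPT (increasing processing time): D F A B C E.
D: 0→2
F: 2→6
A: 6→15
B: 15→25

25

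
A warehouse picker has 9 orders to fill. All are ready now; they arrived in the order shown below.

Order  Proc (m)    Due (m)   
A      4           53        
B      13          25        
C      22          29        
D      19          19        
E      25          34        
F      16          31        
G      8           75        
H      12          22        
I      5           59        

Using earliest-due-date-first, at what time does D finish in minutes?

19

EDD (increasing due date): D H B C F E A I G.
D: 0→19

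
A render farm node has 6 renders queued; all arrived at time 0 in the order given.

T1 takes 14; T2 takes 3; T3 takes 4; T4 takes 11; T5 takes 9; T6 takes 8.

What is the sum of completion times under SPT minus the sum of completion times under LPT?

SPT (increasing processing time): T2 T3 T6 T5 T4 T1.
T2: 0→3
T3: 3→7
T6: 7→15
T5: 15→24
T4: 24→35
T1: 35→49
Sum = 3+7+15+24+35+49 = 133.
LPT (decreasing processing time): T1 T4 T5 T6 T3 T2.
T1: 0→14
T4: 14→25
T5: 25→34
T6: 34→42
T3: 42→46
T2: 46→49
Sum = 14+25+34+42+46+49 = 210.
Difference = 133 − 210 = -77.

-77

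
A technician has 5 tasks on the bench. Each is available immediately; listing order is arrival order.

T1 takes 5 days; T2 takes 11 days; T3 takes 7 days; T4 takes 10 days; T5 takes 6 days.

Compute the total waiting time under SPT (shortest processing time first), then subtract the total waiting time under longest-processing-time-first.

-32

SPT (increasing processing time): T1 T5 T3 T4 T2.
T1: waits 0, runs 0→5
T5: waits 5, runs 5→11
T3: waits 11, runs 11→18
T4: waits 18, runs 18→28
T2: waits 28, runs 28→39
Sum = 0+5+11+18+28 = 62.
LPT (decreasing processing time): T2 T4 T3 T5 T1.
T2: waits 0, runs 0→11
T4: waits 11, runs 11→21
T3: waits 21, runs 21→28
T5: waits 28, runs 28→34
T1: waits 34, runs 34→39
Sum = 0+11+21+28+34 = 94.
Difference = 62 − 94 = -32.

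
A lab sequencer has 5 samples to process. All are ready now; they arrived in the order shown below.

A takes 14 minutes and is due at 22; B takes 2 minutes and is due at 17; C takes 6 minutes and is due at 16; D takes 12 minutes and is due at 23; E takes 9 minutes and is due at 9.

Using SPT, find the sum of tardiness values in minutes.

35

SPT (increasing processing time): B C E D A.
B: 0→2, due 17, tardiness 0
C: 2→8, due 16, tardiness 0
E: 8→17, due 9, tardiness 8
D: 17→29, due 23, tardiness 6
A: 29→43, due 22, tardiness 21
Sum = 0+0+8+6+21 = 35.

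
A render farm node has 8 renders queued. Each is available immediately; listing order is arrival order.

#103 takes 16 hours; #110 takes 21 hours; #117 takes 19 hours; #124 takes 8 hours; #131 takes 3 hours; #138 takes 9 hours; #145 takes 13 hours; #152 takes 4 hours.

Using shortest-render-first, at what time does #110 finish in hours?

SPT (increasing processing time): #131 #152 #124 #138 #145 #103 #117 #110.
#131: 0→3
#152: 3→7
#124: 7→15
#138: 15→24
#145: 24→37
#103: 37→53
#117: 53→72
#110: 72→93

93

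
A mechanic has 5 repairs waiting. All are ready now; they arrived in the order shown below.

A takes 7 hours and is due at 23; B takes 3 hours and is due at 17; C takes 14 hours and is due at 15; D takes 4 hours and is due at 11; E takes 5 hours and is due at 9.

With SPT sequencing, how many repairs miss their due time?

SPT (increasing processing time): B D E A C.
B: 0→3, due 17, tardiness 0
D: 3→7, due 11, tardiness 0
E: 7→12, due 9, tardiness 3
A: 12→19, due 23, tardiness 0
C: 19→33, due 15, tardiness 18
Late repairs: 2.

2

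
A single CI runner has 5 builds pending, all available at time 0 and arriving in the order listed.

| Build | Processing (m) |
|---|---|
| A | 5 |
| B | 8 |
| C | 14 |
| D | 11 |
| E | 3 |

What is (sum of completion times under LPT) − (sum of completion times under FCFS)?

27

LPT (decreasing processing time): C D B A E.
C: 0→14
D: 14→25
B: 25→33
A: 33→38
E: 38→41
Sum = 14+25+33+38+41 = 151.
FIFO (arrival order): A B C D E.
A: 0→5
B: 5→13
C: 13→27
D: 27→38
E: 38→41
Sum = 5+13+27+38+41 = 124.
Difference = 151 − 124 = 27.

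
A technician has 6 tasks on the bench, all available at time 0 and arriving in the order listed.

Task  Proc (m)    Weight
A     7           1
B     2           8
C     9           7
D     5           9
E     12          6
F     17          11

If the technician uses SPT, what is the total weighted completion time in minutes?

1036

SPT (increasing processing time): B D A C E F.
B: finishes 2, weight 8, w·C = 16
D: finishes 7, weight 9, w·C = 63
A: finishes 14, weight 1, w·C = 14
C: finishes 23, weight 7, w·C = 161
E: finishes 35, weight 6, w·C = 210
F: finishes 52, weight 11, w·C = 572
Sum = 16+63+14+161+210+572 = 1036.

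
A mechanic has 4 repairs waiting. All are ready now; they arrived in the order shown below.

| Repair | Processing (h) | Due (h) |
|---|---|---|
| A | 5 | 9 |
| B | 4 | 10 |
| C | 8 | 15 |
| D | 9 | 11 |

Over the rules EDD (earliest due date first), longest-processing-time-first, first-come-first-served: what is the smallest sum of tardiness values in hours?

17

EDD (increasing due date): A B D C.
A: 0→5, due 9, tardiness 0
B: 5→9, due 10, tardiness 0
D: 9→18, due 11, tardiness 7
C: 18→26, due 15, tardiness 11
Sum = 0+0+7+11 = 18.
LPT (decreasing processing time): D C A B.
D: 0→9, due 11, tardiness 0
C: 9→17, due 15, tardiness 2
A: 17→22, due 9, tardiness 13
B: 22→26, due 10, tardiness 16
Sum = 0+2+13+16 = 31.
FIFO (arrival order): A B C D.
A: 0→5, due 9, tardiness 0
B: 5→9, due 10, tardiness 0
C: 9→17, due 15, tardiness 2
D: 17→26, due 11, tardiness 15
Sum = 0+0+2+15 = 17.
EDD 18, LPT 31, FIFO 17 → minimum 17.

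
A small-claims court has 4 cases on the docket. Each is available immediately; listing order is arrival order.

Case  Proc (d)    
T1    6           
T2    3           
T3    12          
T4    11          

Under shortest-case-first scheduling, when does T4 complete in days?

20

SPT (increasing processing time): T2 T1 T4 T3.
T2: 0→3
T1: 3→9
T4: 9→20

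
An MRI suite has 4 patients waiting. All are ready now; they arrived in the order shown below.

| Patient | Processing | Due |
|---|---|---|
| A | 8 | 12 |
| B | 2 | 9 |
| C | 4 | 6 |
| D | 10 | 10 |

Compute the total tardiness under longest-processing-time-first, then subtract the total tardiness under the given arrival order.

14

LPT (decreasing processing time): D A C B.
D: 0→10, due 10, tardiness 0
A: 10→18, due 12, tardiness 6
C: 18→22, due 6, tardiness 16
B: 22→24, due 9, tardiness 15
Sum = 0+6+16+15 = 37.
FIFO (arrival order): A B C D.
A: 0→8, due 12, tardiness 0
B: 8→10, due 9, tardiness 1
C: 10→14, due 6, tardiness 8
D: 14→24, due 10, tardiness 14
Sum = 0+1+8+14 = 23.
Difference = 37 − 23 = 14.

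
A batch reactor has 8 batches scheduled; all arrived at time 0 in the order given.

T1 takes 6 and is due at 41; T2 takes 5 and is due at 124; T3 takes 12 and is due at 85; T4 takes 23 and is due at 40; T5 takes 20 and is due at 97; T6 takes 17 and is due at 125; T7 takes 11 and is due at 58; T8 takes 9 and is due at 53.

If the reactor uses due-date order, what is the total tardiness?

EDD (increasing due date): T4 T1 T8 T7 T3 T5 T2 T6.
T4: 0→23, due 40, tardiness 0
T1: 23→29, due 41, tardiness 0
T8: 29→38, due 53, tardiness 0
T7: 38→49, due 58, tardiness 0
T3: 49→61, due 85, tardiness 0
T5: 61→81, due 97, tardiness 0
T2: 81→86, due 124, tardiness 0
T6: 86→103, due 125, tardiness 0
Sum = 0+0+0+0+0+0+0+0 = 0.

0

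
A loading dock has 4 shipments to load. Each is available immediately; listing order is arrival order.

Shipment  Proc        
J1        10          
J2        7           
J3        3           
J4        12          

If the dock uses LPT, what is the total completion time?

LPT (decreasing processing time): J4 J1 J2 J3.
J4: 0→12
J1: 12→22
J2: 22→29
J3: 29→32
Sum = 12+22+29+32 = 95.

95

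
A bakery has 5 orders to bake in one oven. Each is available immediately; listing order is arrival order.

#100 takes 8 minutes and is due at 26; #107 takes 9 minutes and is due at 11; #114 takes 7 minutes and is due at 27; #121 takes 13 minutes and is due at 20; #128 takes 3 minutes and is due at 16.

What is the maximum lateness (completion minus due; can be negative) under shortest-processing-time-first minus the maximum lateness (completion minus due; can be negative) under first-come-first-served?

SPT (increasing processing time): #128 #114 #100 #107 #121.
#128: 0→3, due 16, lateness -13
#114: 3→10, due 27, lateness -17
#100: 10→18, due 26, lateness -8
#107: 18→27, due 11, lateness 16
#121: 27→40, due 20, lateness 20
Maximum = 20.
FIFO (arrival order): #100 #107 #114 #121 #128.
#100: 0→8, due 26, lateness -18
#107: 8→17, due 11, lateness 6
#114: 17→24, due 27, lateness -3
#121: 24→37, due 20, lateness 17
#128: 37→40, due 16, lateness 24
Maximum = 24.
Difference = 20 − 24 = -4.

-4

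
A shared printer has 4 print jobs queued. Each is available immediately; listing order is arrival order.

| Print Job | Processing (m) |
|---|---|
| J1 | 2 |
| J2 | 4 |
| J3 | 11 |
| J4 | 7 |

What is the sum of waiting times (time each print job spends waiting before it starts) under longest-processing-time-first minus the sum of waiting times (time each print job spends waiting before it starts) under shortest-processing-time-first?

30

LPT (decreasing processing time): J3 J4 J2 J1.
J3: waits 0, runs 0→11
J4: waits 11, runs 11→18
J2: waits 18, runs 18→22
J1: waits 22, runs 22→24
Sum = 0+11+18+22 = 51.
SPT (increasing processing time): J1 J2 J4 J3.
J1: waits 0, runs 0→2
J2: waits 2, runs 2→6
J4: waits 6, runs 6→13
J3: waits 13, runs 13→24
Sum = 0+2+6+13 = 21.
Difference = 51 − 21 = 30.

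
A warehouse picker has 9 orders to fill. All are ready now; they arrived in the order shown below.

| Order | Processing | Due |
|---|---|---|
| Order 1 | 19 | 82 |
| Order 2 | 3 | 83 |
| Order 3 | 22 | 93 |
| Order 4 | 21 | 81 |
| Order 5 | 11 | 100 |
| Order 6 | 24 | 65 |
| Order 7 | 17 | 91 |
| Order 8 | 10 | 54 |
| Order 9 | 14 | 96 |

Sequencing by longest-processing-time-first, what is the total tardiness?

LPT (decreasing processing time): Order 6 Order 3 Order 4 Order 1 Order 7 Order 9 Order 5 Order 8 Order 2.
Order 6: 0→24, due 65, tardiness 0
Order 3: 24→46, due 93, tardiness 0
Order 4: 46→67, due 81, tardiness 0
Order 1: 67→86, due 82, tardiness 4
Order 7: 86→103, due 91, tardiness 12
Order 9: 103→117, due 96, tardiness 21
Order 5: 117→128, due 100, tardiness 28
Order 8: 128→138, due 54, tardiness 84
Order 2: 138→141, due 83, tardiness 58
Sum = 0+0+0+4+12+21+28+84+58 = 207.

207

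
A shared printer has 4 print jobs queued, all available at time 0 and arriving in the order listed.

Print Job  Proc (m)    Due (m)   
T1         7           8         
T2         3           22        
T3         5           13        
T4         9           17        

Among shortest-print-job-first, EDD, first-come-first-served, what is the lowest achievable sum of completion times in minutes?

50

SPT (increasing processing time): T2 T3 T1 T4.
T2: 0→3
T3: 3→8
T1: 8→15
T4: 15→24
Sum = 3+8+15+24 = 50.
EDD (increasing due date): T1 T3 T4 T2.
T1: 0→7
T3: 7→12
T4: 12→21
T2: 21→24
Sum = 7+12+21+24 = 64.
FIFO (arrival order): T1 T2 T3 T4.
T1: 0→7
T2: 7→10
T3: 10→15
T4: 15→24
Sum = 7+10+15+24 = 56.
SPT 50, EDD 64, FIFO 56 → minimum 50.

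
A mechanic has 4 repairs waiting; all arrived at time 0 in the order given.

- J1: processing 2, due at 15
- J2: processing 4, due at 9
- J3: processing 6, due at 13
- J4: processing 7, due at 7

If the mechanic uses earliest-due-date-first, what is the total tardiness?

EDD (increasing due date): J4 J2 J3 J1.
J4: 0→7, due 7, tardiness 0
J2: 7→11, due 9, tardiness 2
J3: 11→17, due 13, tardiness 4
J1: 17→19, due 15, tardiness 4
Sum = 0+2+4+4 = 10.

10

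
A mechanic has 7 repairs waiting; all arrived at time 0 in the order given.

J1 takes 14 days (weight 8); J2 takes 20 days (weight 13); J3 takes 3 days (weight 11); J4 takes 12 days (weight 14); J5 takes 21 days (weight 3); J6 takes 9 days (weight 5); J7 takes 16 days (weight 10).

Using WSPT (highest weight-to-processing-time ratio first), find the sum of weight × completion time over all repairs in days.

WSPT (decreasing weight/processing-time ratio): J3 J4 J2 J7 J1 J6 J5.
J3: finishes 3, weight 11, w·C = 33
J4: finishes 15, weight 14, w·C = 210
J2: finishes 35, weight 13, w·C = 455
J7: finishes 51, weight 10, w·C = 510
J1: finishes 65, weight 8, w·C = 520
J6: finishes 74, weight 5, w·C = 370
J5: finishes 95, weight 3, w·C = 285
Sum = 33+210+455+510+520+370+285 = 2383.

2383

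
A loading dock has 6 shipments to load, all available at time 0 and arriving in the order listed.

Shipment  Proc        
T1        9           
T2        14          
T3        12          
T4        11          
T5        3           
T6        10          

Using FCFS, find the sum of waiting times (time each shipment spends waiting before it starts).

162

FIFO (arrival order): T1 T2 T3 T4 T5 T6.
T1: waits 0, runs 0→9
T2: waits 9, runs 9→23
T3: waits 23, runs 23→35
T4: waits 35, runs 35→46
T5: waits 46, runs 46→49
T6: waits 49, runs 49→59
Sum = 0+9+23+35+46+49 = 162.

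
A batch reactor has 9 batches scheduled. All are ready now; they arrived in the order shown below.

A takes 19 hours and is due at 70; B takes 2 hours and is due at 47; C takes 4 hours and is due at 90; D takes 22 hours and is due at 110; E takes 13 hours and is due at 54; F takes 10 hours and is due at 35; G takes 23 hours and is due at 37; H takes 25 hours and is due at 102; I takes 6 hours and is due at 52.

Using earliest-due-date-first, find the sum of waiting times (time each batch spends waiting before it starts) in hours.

EDD (increasing due date): F G B I E A C H D.
F: waits 0, runs 0→10
G: waits 10, runs 10→33
B: waits 33, runs 33→35
I: waits 35, runs 35→41
E: waits 41, runs 41→54
A: waits 54, runs 54→73
C: waits 73, runs 73→77
H: waits 77, runs 77→102
D: waits 102, runs 102→124
Sum = 0+10+33+35+41+54+73+77+102 = 425.

425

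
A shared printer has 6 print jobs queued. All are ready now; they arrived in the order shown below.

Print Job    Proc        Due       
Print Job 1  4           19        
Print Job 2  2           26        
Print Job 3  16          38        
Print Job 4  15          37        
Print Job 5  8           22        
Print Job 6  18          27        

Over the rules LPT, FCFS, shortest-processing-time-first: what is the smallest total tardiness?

43

LPT (decreasing processing time): Print Job 6 Print Job 3 Print Job 4 Print Job 5 Print Job 1 Print Job 2.
Print Job 6: 0→18, due 27, tardiness 0
Print Job 3: 18→34, due 38, tardiness 0
Print Job 4: 34→49, due 37, tardiness 12
Print Job 5: 49→57, due 22, tardiness 35
Print Job 1: 57→61, due 19, tardiness 42
Print Job 2: 61→63, due 26, tardiness 37
Sum = 0+0+12+35+42+37 = 126.
FIFO (arrival order): Print Job 1 Print Job 2 Print Job 3 Print Job 4 Print Job 5 Print Job 6.
Print Job 1: 0→4, due 19, tardiness 0
Print Job 2: 4→6, due 26, tardiness 0
Print Job 3: 6→22, due 38, tardiness 0
Print Job 4: 22→37, due 37, tardiness 0
Print Job 5: 37→45, due 22, tardiness 23
Print Job 6: 45→63, due 27, tardiness 36
Sum = 0+0+0+0+23+36 = 59.
SPT (increasing processing time): Print Job 2 Print Job 1 Print Job 5 Print Job 4 Print Job 3 Print Job 6.
Print Job 2: 0→2, due 26, tardiness 0
Print Job 1: 2→6, due 19, tardiness 0
Print Job 5: 6→14, due 22, tardiness 0
Print Job 4: 14→29, due 37, tardiness 0
Print Job 3: 29→45, due 38, tardiness 7
Print Job 6: 45→63, due 27, tardiness 36
Sum = 0+0+0+0+7+36 = 43.
LPT 126, FIFO 59, SPT 43 → minimum 43.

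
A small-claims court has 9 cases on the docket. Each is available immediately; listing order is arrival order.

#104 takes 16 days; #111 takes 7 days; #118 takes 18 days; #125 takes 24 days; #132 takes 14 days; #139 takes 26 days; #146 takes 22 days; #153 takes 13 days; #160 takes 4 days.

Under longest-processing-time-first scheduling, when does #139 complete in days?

26

LPT (decreasing processing time): #139 #125 #146 #118 #104 #132 #153 #111 #160.
#139: 0→26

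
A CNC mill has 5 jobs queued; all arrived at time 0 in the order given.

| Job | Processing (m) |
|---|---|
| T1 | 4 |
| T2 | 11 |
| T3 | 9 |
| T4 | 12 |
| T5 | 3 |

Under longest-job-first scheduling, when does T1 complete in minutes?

LPT (decreasing processing time): T4 T2 T3 T1 T5.
T4: 0→12
T2: 12→23
T3: 23→32
T1: 32→36

36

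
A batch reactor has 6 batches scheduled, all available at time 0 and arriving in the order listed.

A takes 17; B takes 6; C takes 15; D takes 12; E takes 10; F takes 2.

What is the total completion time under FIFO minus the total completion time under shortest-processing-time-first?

85

FIFO (arrival order): A B C D E F.
A: 0→17
B: 17→23
C: 23→38
D: 38→50
E: 50→60
F: 60→62
Sum = 17+23+38+50+60+62 = 250.
SPT (increasing processing time): F B E D C A.
F: 0→2
B: 2→8
E: 8→18
D: 18→30
C: 30→45
A: 45→62
Sum = 2+8+18+30+45+62 = 165.
Difference = 250 − 165 = 85.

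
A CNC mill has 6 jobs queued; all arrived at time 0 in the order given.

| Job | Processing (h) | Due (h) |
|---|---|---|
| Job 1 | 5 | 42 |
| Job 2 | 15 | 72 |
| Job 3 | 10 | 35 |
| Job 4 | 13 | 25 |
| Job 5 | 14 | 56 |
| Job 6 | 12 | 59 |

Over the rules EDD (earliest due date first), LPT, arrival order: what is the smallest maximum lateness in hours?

EDD (increasing due date): Job 4 Job 3 Job 1 Job 5 Job 6 Job 2.
Job 4: 0→13, due 25, lateness -12
Job 3: 13→23, due 35, lateness -12
Job 1: 23→28, due 42, lateness -14
Job 5: 28→42, due 56, lateness -14
Job 6: 42→54, due 59, lateness -5
Job 2: 54→69, due 72, lateness -3
Maximum = -3.
LPT (decreasing processing time): Job 2 Job 5 Job 4 Job 6 Job 3 Job 1.
Job 2: 0→15, due 72, lateness -57
Job 5: 15→29, due 56, lateness -27
Job 4: 29→42, due 25, lateness 17
Job 6: 42→54, due 59, lateness -5
Job 3: 54→64, due 35, lateness 29
Job 1: 64→69, due 42, lateness 27
Maximum = 29.
FIFO (arrival order): Job 1 Job 2 Job 3 Job 4 Job 5 Job 6.
Job 1: 0→5, due 42, lateness -37
Job 2: 5→20, due 72, lateness -52
Job 3: 20→30, due 35, lateness -5
Job 4: 30→43, due 25, lateness 18
Job 5: 43→57, due 56, lateness 1
Job 6: 57→69, due 59, lateness 10
Maximum = 18.
EDD -3, LPT 29, FIFO 18 → minimum -3.

-3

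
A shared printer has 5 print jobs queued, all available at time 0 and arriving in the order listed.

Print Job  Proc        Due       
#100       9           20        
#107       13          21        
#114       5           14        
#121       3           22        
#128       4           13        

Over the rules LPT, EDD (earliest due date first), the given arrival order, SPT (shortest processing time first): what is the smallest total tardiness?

14

LPT (decreasing processing time): #107 #100 #114 #128 #121.
#107: 0→13, due 21, tardiness 0
#100: 13→22, due 20, tardiness 2
#114: 22→27, due 14, tardiness 13
#128: 27→31, due 13, tardiness 18
#121: 31→34, due 22, tardiness 12
Sum = 0+2+13+18+12 = 45.
EDD (increasing due date): #128 #114 #100 #107 #121.
#128: 0→4, due 13, tardiness 0
#114: 4→9, due 14, tardiness 0
#100: 9→18, due 20, tardiness 0
#107: 18→31, due 21, tardiness 10
#121: 31→34, due 22, tardiness 12
Sum = 0+0+0+10+12 = 22.
FIFO (arrival order): #100 #107 #114 #121 #128.
#100: 0→9, due 20, tardiness 0
#107: 9→22, due 21, tardiness 1
#114: 22→27, due 14, tardiness 13
#121: 27→30, due 22, tardiness 8
#128: 30→34, due 13, tardiness 21
Sum = 0+1+13+8+21 = 43.
SPT (increasing processing time): #121 #128 #114 #100 #107.
#121: 0→3, due 22, tardiness 0
#128: 3→7, due 13, tardiness 0
#114: 7→12, due 14, tardiness 0
#100: 12→21, due 20, tardiness 1
#107: 21→34, due 21, tardiness 13
Sum = 0+0+0+1+13 = 14.
LPT 45, EDD 22, FIFO 43, SPT 14 → minimum 14.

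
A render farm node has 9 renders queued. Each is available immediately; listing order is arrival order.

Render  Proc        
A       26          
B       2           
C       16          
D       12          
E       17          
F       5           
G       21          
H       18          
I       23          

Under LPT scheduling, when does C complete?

LPT (decreasing processing time): A I G H E C D F B.
A: 0→26
I: 26→49
G: 49→70
H: 70→88
E: 88→105
C: 105→121

121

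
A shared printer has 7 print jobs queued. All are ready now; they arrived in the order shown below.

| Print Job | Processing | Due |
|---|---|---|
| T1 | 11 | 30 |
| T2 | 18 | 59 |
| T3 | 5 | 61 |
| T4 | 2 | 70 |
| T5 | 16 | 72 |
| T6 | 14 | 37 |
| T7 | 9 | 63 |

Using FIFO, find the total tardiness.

FIFO (arrival order): T1 T2 T3 T4 T5 T6 T7.
T1: 0→11, due 30, tardiness 0
T2: 11→29, due 59, tardiness 0
T3: 29→34, due 61, tardiness 0
T4: 34→36, due 70, tardiness 0
T5: 36→52, due 72, tardiness 0
T6: 52→66, due 37, tardiness 29
T7: 66→75, due 63, tardiness 12
Sum = 0+0+0+0+0+29+12 = 41.

41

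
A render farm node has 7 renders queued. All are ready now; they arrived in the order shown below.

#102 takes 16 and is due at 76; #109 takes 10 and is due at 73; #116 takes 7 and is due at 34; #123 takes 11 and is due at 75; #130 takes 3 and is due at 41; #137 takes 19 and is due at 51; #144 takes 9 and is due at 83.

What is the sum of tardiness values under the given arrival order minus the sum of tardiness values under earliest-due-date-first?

21

FIFO (arrival order): #102 #109 #116 #123 #130 #137 #144.
#102: 0→16, due 76, tardiness 0
#109: 16→26, due 73, tardiness 0
#116: 26→33, due 34, tardiness 0
#123: 33→44, due 75, tardiness 0
#130: 44→47, due 41, tardiness 6
#137: 47→66, due 51, tardiness 15
#144: 66→75, due 83, tardiness 0
Sum = 0+0+0+0+6+15+0 = 21.
EDD (increasing due date): #116 #130 #137 #109 #123 #102 #144.
#116: 0→7, due 34, tardiness 0
#130: 7→10, due 41, tardiness 0
#137: 10→29, due 51, tardiness 0
#109: 29→39, due 73, tardiness 0
#123: 39→50, due 75, tardiness 0
#102: 50→66, due 76, tardiness 0
#144: 66→75, due 83, tardiness 0
Sum = 0+0+0+0+0+0+0 = 0.
Difference = 21 − 0 = 21.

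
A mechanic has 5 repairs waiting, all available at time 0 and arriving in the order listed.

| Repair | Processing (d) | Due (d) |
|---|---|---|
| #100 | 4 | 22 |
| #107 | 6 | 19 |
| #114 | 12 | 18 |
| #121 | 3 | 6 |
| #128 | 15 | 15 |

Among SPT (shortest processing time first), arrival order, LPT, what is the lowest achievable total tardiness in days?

32

SPT (increasing processing time): #121 #100 #107 #114 #128.
#121: 0→3, due 6, tardiness 0
#100: 3→7, due 22, tardiness 0
#107: 7→13, due 19, tardiness 0
#114: 13→25, due 18, tardiness 7
#128: 25→40, due 15, tardiness 25
Sum = 0+0+0+7+25 = 32.
FIFO (arrival order): #100 #107 #114 #121 #128.
#100: 0→4, due 22, tardiness 0
#107: 4→10, due 19, tardiness 0
#114: 10→22, due 18, tardiness 4
#121: 22→25, due 6, tardiness 19
#128: 25→40, due 15, tardiness 25
Sum = 0+0+4+19+25 = 48.
LPT (decreasing processing time): #128 #114 #107 #100 #121.
#128: 0→15, due 15, tardiness 0
#114: 15→27, due 18, tardiness 9
#107: 27→33, due 19, tardiness 14
#100: 33→37, due 22, tardiness 15
#121: 37→40, due 6, tardiness 34
Sum = 0+9+14+15+34 = 72.
SPT 32, FIFO 48, LPT 72 → minimum 32.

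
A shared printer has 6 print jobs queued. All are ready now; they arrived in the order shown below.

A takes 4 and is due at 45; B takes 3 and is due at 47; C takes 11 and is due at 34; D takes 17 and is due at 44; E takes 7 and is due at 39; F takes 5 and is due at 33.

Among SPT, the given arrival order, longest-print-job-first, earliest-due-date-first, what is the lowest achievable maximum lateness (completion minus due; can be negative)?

SPT (increasing processing time): B A F E C D.
B: 0→3, due 47, lateness -44
A: 3→7, due 45, lateness -38
F: 7→12, due 33, lateness -21
E: 12→19, due 39, lateness -20
C: 19→30, due 34, lateness -4
D: 30→47, due 44, lateness 3
Maximum = 3.
FIFO (arrival order): A B C D E F.
A: 0→4, due 45, lateness -41
B: 4→7, due 47, lateness -40
C: 7→18, due 34, lateness -16
D: 18→35, due 44, lateness -9
E: 35→42, due 39, lateness 3
F: 42→47, due 33, lateness 14
Maximum = 14.
LPT (decreasing processing time): D C E F A B.
D: 0→17, due 44, lateness -27
C: 17→28, due 34, lateness -6
E: 28→35, due 39, lateness -4
F: 35→40, due 33, lateness 7
A: 40→44, due 45, lateness -1
B: 44→47, due 47, lateness 0
Maximum = 7.
EDD (increasing due date): F C E D A B.
F: 0→5, due 33, lateness -28
C: 5→16, due 34, lateness -18
E: 16→23, due 39, lateness -16
D: 23→40, due 44, lateness -4
A: 40→44, due 45, lateness -1
B: 44→47, due 47, lateness 0
Maximum = 0.
SPT 3, FIFO 14, LPT 7, EDD 0 → minimum 0.

0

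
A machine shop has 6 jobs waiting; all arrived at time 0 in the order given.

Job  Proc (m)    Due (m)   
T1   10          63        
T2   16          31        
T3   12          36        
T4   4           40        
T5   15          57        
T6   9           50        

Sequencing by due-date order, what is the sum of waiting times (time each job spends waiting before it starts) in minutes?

EDD (increasing due date): T2 T3 T4 T6 T5 T1.
T2: waits 0, runs 0→16
T3: waits 16, runs 16→28
T4: waits 28, runs 28→32
T6: waits 32, runs 32→41
T5: waits 41, runs 41→56
T1: waits 56, runs 56→66
Sum = 0+16+28+32+41+56 = 173.

173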